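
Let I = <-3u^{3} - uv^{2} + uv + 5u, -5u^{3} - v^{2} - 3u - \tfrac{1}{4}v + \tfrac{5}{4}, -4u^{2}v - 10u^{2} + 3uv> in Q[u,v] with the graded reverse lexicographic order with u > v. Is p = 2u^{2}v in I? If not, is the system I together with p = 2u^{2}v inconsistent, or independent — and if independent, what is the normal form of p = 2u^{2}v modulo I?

2u^{2}v lies in I (it reduces to 0).

First compute the reduced Gröbner basis of I by Buchberger's algorithm.
f_1 = -3u^{3} - uv^{2} + uv + 5u, LT = u^{3}.
f_2 = -5u^{3} - v^{2} - 3u - \tfrac{1}{4}v + \tfrac{5}{4}, LT = u^{3}.
f_3 = -4u^{2}v - 10u^{2} + 3uv, LT = u^{2}v.

S(f_1,f_2): lcm = u^{3}. S = \tfrac{1}{3}uv^{2} - \tfrac{1}{3}uv - \tfrac{1}{5}v^{2} - \tfrac{34}{15}u - \tfrac{1}{20}v + \tfrac{1}{4}.
  reduce S modulo (f_1, f_2, f_3):
  remainder \tfrac{1}{3}uv^{2} - \tfrac{1}{3}uv - \tfrac{1}{5}v^{2} - \tfrac{34}{15}u - \tfrac{1}{20}v + \tfrac{1}{4} ≠ 0; add h_4 = \tfrac{1}{3}uv^{2} - \tfrac{1}{3}uv - \tfrac{1}{5}v^{2} - \tfrac{34}{15}u - \tfrac{1}{20}v + \tfrac{1}{4} to the basis.

S(f_1,f_3): lcm = u^{3}v. S = \tfrac{1}{3}uv^{3} - \tfrac{5}{2}u^{3} + \tfrac{3}{4}u^{2}v - \tfrac{1}{3}uv^{2} - \tfrac{5}{3}uv.
  reduce S modulo (f_1, f_2, f_3, h_4):
  remainder \tfrac{1}{5}v^{3} - \tfrac{15}{8}u^{2} + \tfrac{93}{80}uv + \tfrac{11}{20}v^{2} + \tfrac{3}{2}u - \tfrac{1}{8}v - \tfrac{5}{8} ≠ 0; add h_5 = \tfrac{1}{5}v^{3} - \tfrac{15}{8}u^{2} + \tfrac{93}{80}uv + \tfrac{11}{20}v^{2} + \tfrac{3}{2}u - \tfrac{1}{8}v - \tfrac{5}{8} to the basis.

S(f_1,h_4): lcm = u^{3}v^{2}. S = \tfrac{1}{3}uv^{4} + u^{3}v + \tfrac{3}{5}u^{2}v^{2} - \tfrac{1}{3}uv^{3} + \tfrac{34}{5}u^{3} + \tfrac{3}{20}u^{2}v - \tfrac{5}{3}uv^{2} - \tfrac{3}{4}u^{2}.
  reduce S modulo (f_1, f_2, f_3, h_4, h_5):
  remainder -\tfrac{69}{8}u^{2} + \tfrac{9}{4}uv + \tfrac{129}{400}v^{2} + \tfrac{81}{200}u + \tfrac{129}{1600}v - \tfrac{129}{320} ≠ 0; add h_6 = -\tfrac{69}{8}u^{2} + \tfrac{9}{4}uv + \tfrac{129}{400}v^{2} + \tfrac{81}{200}u + \tfrac{129}{1600}v - \tfrac{129}{320} to the basis.

S(f_3,h_4): lcm = u^{2}v^{2}. S = \tfrac{7}{2}u^{2}v - \tfrac{3}{20}uv^{2} + \tfrac{34}{5}u^{2} + \tfrac{3}{20}uv - \tfrac{3}{4}u.
  reduce S modulo (f_1, f_2, f_3, h_4, h_5, h_6):
  remainder \tfrac{1947}{920}uv - \tfrac{3747}{23000}v^{2} - \tfrac{5352}{2875}u - \tfrac{3747}{92000}v + \tfrac{3747}{18400} ≠ 0; add h_7 = \tfrac{1947}{920}uv - \tfrac{3747}{23000}v^{2} - \tfrac{5352}{2875}u - \tfrac{3747}{92000}v + \tfrac{3747}{18400} to the basis.

S(f_3,h_5): lcm = u^{2}v^{3}. S = \tfrac{75}{8}u^{4} - \tfrac{93}{16}u^{3}v - \tfrac{1}{4}u^{2}v^{2} - \tfrac{3}{4}uv^{3} - \tfrac{15}{2}u^{3} + \tfrac{5}{8}u^{2}v + \tfrac{25}{8}u^{2}.
  reduce S modulo (f_1, f_2, f_3, h_4, h_5, h_6, h_7):
  remainder -\tfrac{5257401}{2076800}v^{2} - \tfrac{50791053}{2076800}u - \tfrac{5257401}{8307200}v + \tfrac{5257401}{1661440} ≠ 0; add h_8 = -\tfrac{5257401}{2076800}v^{2} - \tfrac{50791053}{2076800}u - \tfrac{5257401}{8307200}v + \tfrac{5257401}{1661440} to the basis.

S(f_1,h_6): lcm = u^{3}. S = \tfrac{6}{23}u^{2}v + \tfrac{1279}{3450}uv^{2} + \tfrac{27}{575}u^{2} - \tfrac{4471}{13800}uv - \tfrac{4729}{2760}u.
  reduce S modulo (f_1, f_2, f_3, h_4, h_5, h_6, h_7, h_8):
  remainder -\tfrac{183750063}{161226964}u ≠ 0; add h_9 = -\tfrac{183750063}{161226964}u to the basis.

The other S-polynomials (S(f_2,f_3), S(f_2,h_4), S(f_1,h_5), S(f_2,h_5), S(h_4,h_5), S(f_2,h_6), S(f_3,h_6), S(h_4,h_6), S(h_5,h_6), S(f_1,h_7), S(f_2,h_7), S(f_3,h_7), S(h_4,h_7), S(h_5,h_7), S(h_6,h_7), S(f_1,h_8), S(f_2,h_8), S(f_3,h_8), S(h_4,h_8), S(h_5,h_8), S(h_6,h_8), S(h_7,h_8), S(f_1,h_9), S(f_2,h_9), S(f_3,h_9), S(h_4,h_9), S(h_5,h_9), S(h_6,h_9), S(h_7,h_9), S(h_8,h_9)) all reduce to 0 modulo the current basis, so we have a Gröbner basis.
Inter-reduce: drop elements whose leading term is divisible by another's, tail-reduce, and make monic.
Reduced Gröbner basis: {v^{2} + \tfrac{1}{4}v - \tfrac{5}{4}, u}.
Label its elements g_1 = v^{2} + \tfrac{1}{4}v - \tfrac{5}{4}, g_2 = u.

Reduce p = 2u^{2}v modulo G:
  leading term u^{2}v: subtract (2uv)·g_2 from 2u^{2}v → 0
  normal form = 0.
Since the normal form is 0, p ∈ I.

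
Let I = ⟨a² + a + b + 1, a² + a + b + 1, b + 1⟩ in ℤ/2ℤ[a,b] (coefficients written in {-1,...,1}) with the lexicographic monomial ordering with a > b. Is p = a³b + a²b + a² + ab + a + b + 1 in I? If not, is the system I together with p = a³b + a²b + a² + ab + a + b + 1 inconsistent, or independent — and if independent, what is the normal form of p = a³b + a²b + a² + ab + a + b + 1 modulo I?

a³b + a²b + a² + ab + a + b + 1 is independent of I; its normal form modulo I is a.

First compute the reduced Gröbner basis of I by Buchberger's algorithm.
f_1 = a² + a + b + 1, LT = a².
f_2 = a² + a + b + 1, LT = a².
f_3 = b + 1, LT = b.

The S-polynomials (S(f_1,f_2), S(f_1,f_3), S(f_2,f_3)) all reduce to 0 modulo the current basis, so we have a Gröbner basis.
Inter-reduce: drop elements whose leading term is divisible by another's, tail-reduce, and make monic.
Reduced Gröbner basis: {a² + a, b + 1}.
Label its elements g_1 = a² + a, g_2 = b + 1.

Reduce p = a³b + a²b + a² + ab + a + b + 1 modulo G:
  leading term a³b: subtract (ab)·g_1 from a³b + a²b + a² + ab + a + b + 1 → a² + ab + a + b + 1
  leading term a²: subtract (1)·g_1 from a² + ab + a + b + 1 → ab + b + 1
  leading term ab: subtract (a)·g_2 from ab + b + 1 → a + b + 1
  leading term a: no divisor's leading term divides it; move a to the remainder.
  leading term b: subtract (1)·g_2 from b + 1 → 0
  normal form = a.
The normal form is nonzero, so p ∉ I. Since p minus its normal form lies in I, I + (p) = I + (r) where r = a; decide whether this ideal is the whole ring.
Run Buchberger on G together with r (pairs among the g_i already reduce to 0 since G is a Gröbner basis):
g_1 = a² + a, LT = a².
g_2 = b + 1, LT = b.
r = a, LT = a.

The S-polynomials (S(g_1,g_2), S(g_1,r), S(g_2,r)) all reduce to 0 modulo the current basis, so we have a Gröbner basis.
Inter-reduce: drop elements whose leading term is divisible by another's, tail-reduce, and make monic.
Reduced Gröbner basis: {a, b + 1}.
The reduced Gröbner basis of I + (p) is {a, b + 1} ≠ {1}, a proper ideal, so the enlarged system stays consistent: p is independent of I, with normal form a.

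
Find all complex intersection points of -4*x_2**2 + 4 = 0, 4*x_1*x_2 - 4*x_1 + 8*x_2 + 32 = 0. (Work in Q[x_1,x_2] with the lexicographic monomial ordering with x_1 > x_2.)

Compute a lex Gröbner basis by Buchberger's algorithm.
f_1 = -4*x_2**2 + 4, LT = x_2**2.
f_2 = 4*x_1*x_2 - 4*x_1 + 8*x_2 + 32, LT = x_1*x_2.

S(f_1,f_2): lcm = x_1*x_2**2. S = x_1*x_2 - x_1 - 2*x_2**2 - 8*x_2.
  reduce S modulo (f_1, f_2):
  remainder -10*x_2 - 10 ≠ 0; add h_3 = -10*x_2 - 10 to the basis.

S(f_2,h_3): lcm = x_1*x_2. S = -2*x_1 + 2*x_2 + 8.
  reduce S modulo (f_1, f_2, h_3):
  remainder -2*x_1 + 6 ≠ 0; add h_4 = -2*x_1 + 6 to the basis.

The other S-polynomials (S(f_1,h_3), S(f_1,h_4), S(f_2,h_4), S(h_3,h_4)) all reduce to 0 modulo the current basis, so we have a Gröbner basis.
Inter-reduce: drop elements whose leading term is divisible by another's, tail-reduce, and make monic.
Reduced Gröbner basis: {x_1 - 3, x_2 + 1}.

The lex basis is triangular: the last element involves only x_2. Solving x_2 + 1 = 0 gives x_2 ∈ {-1}; substituting each value into the earlier elements determines the remaining variables.
  x_2 = -1: the earlier basis element becomes x_1 - 3 = 0, giving x_1 = 3 — point (3, -1).
Zero-dimensionality of the ideal guarantees finitely many solutions over ℂ.

{(3, -1)}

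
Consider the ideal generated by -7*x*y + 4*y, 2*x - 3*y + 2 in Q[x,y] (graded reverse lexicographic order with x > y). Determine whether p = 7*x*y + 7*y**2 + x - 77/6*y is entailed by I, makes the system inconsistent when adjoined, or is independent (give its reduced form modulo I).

First compute the reduced Gröbner basis of I by Buchberger's algorithm.
f_1 = -7*x*y + 4*y, LT = x*y.
f_2 = 2*x - 3*y + 2, LT = x.

S(f_1,f_2): lcm = x*y. S = 3/2*y**2 - 11/7*y.
  leading term y**2: no divisor's leading term divides it; move 3/2*y**2 to the remainder.
  leading term y: no divisor's leading term divides it; move -11/7*y to the remainder.
  remainder 3/2*y**2 - 11/7*y ≠ 0; add h_3 = 3/2*y**2 - 11/7*y to the basis.

The other S-polynomials (S(f_1,h_3), S(f_2,h_3)) all reduce to 0 modulo the current basis, so we have a Gröbner basis.
Inter-reduce: drop elements whose leading term is divisible by another's, tail-reduce, and make monic.
Reduced Gröbner basis: {y**2 - 22/21*y, x - 3/2*y + 1}.
Label its elements g_1 = y**2 - 22/21*y, g_2 = x - 3/2*y + 1.

Reduce p = 7*x*y + 7*y**2 + x - 77/6*y modulo G:
  leading term x*y: subtract (7*y)·g_2 from 7*x*y + 7*y**2 + x - 77/6*y → 35/2*y**2 + x - 119/6*y
  leading term y**2: subtract (35/2)·g_1 from 35/2*y**2 + x - 119/6*y → x - 3/2*y
  leading term x: subtract (1)·g_2 from x - 3/2*y → -1
  leading term 1: no divisor's leading term divides it; move -1 to the remainder.
  normal form = -1.
The normal form is nonzero, so p ∉ I. Since p minus its normal form lies in I, I + (p) = I + (r) where r = -1; decide whether this ideal is the whole ring.
Here r = -1 is a nonzero constant, hence a unit: 1 ∈ I + (p), the Gröbner basis of I + (p) is {1}, and the enlarged system has no common solution — adjoining p is inconsistent.

Adjoining 7*x*y + 7*y**2 + x - 77/6*y makes the ideal the whole ring: the system is inconsistent.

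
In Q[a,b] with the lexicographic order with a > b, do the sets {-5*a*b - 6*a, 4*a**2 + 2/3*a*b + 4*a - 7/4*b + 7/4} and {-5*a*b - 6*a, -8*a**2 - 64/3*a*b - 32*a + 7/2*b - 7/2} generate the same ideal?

Yes, the ideals are equal.

Equality of ideals is decidable: compute both reduced Gröbner bases (unique for the ordering) and check whether they agree.
Buchberger on the first generating set:
f_1 = -5*a*b - 6*a, LT = a*b.
f_2 = 4*a**2 + 2/3*a*b + 4*a - 7/4*b + 7/4, LT = a**2.

S(f_1,f_2): lcm = a**2*b. S = 6/5*a**2 - 1/6*a*b**2 - a*b + 7/16*b**2 - 7/16*b.
  reduce S modulo (f_1, f_2):
  remainder 7/16*b**2 + 7/80*b - 21/40 ≠ 0; add g_3 = 7/16*b**2 + 7/80*b - 21/40 to the basis.

The other S-polynomials (S(f_1,g_3), S(f_2,g_3)) all reduce to 0 modulo the current basis, so we have a Gröbner basis.
Inter-reduce: drop elements whose leading term is divisible by another's, tail-reduce, and make monic.
Reduced Gröbner basis: {a**2 + 4/5*a - 7/16*b + 7/16, a*b + 6/5*a, b**2 + 1/5*b - 6/5}.

Buchberger on the second generating set:
h_1 = -5*a*b - 6*a, LT = a*b.
h_2 = -8*a**2 - 64/3*a*b - 32*a + 7/2*b - 7/2, LT = a**2.

S(h_1,h_2): lcm = a**2*b. S = 6/5*a**2 - 8/3*a*b**2 - 4*a*b + 7/16*b**2 - 7/16*b.
  reduce S modulo (h_1, h_2):
  remainder 7/16*b**2 + 7/80*b - 21/40 ≠ 0; add k_3 = 7/16*b**2 + 7/80*b - 21/40 to the basis.

The other S-polynomials (S(h_1,k_3), S(h_2,k_3)) all reduce to 0 modulo the current basis, so we have a Gröbner basis.
Inter-reduce: drop elements whose leading term is divisible by another's, tail-reduce, and make monic.
Reduced Gröbner basis: {a**2 + 4/5*a - 7/16*b + 7/16, a*b + 6/5*a, b**2 + 1/5*b - 6/5}.

These coincide, so the ideals are equal.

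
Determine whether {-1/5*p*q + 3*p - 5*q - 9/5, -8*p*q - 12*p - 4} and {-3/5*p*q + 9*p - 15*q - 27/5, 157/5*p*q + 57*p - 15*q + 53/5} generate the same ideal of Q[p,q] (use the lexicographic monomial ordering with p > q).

Two ideals are equal iff their reduced Gröbner bases coincide (the reduced basis is unique for a fixed ordering).
Buchberger on the first generating set:
f_1 = -1/5*p*q + 3*p - 5*q - 9/5, LT = p*q.
f_2 = -8*p*q - 12*p - 4, LT = p*q.

S(f_1,f_2): lcm = p*q. S = -33/2*p + 25*q + 17/2.
  leading term p: no divisor's leading term divides it; move -33/2*p to the remainder.
  leading term q: no divisor's leading term divides it; move 25*q to the remainder.
  leading term 1: no divisor's leading term divides it; move 17/2 to the remainder.
  remainder -33/2*p + 25*q + 17/2 ≠ 0; add g_3 = -33/2*p + 25*q + 17/2 to the basis.

S(f_1,g_3): lcm = p*q. S = -15*p + 50/33*q**2 + 842/33*q + 9.
  leading term p: subtract (10/11)·g_3 from -15*p + 50/33*q**2 + 842/33*q + 9 → 50/33*q**2 + 92/33*q + 14/11
  leading term q**2: no divisor's leading term divides it; move 50/33*q**2 to the remainder.
  leading term q: no divisor's leading term divides it; move 92/33*q to the remainder.
  leading term 1: no divisor's leading term divides it; move 14/11 to the remainder.
  remainder 50/33*q**2 + 92/33*q + 14/11 ≠ 0; add g_4 = 50/33*q**2 + 92/33*q + 14/11 to the basis.

S(f_2,g_3): lcm = p*q. S = 3/2*p + 50/33*q**2 + 17/33*q + 1/2.
  leading term p: subtract (-1/11)·g_3 from 3/2*p + 50/33*q**2 + 17/33*q + 1/2 → 50/33*q**2 + 92/33*q + 14/11
  leading term q**2: subtract (1)·g_4 from 50/33*q**2 + 92/33*q + 14/11 → 0
  remainder 0.

S(f_1,g_4): lcm = p*q**2. S = -421/25*p*q - 21/25*p + 25*q**2 + 9*q.
  leading term p*q: subtract (421/5)·f_1 from -421/25*p*q - 21/25*p + 25*q**2 + 9*q → -6336/25*p + 25*q**2 + 430*q + 3789/25
  leading term p: subtract (384/25)·g_3 from -6336/25*p + 25*q**2 + 430*q + 3789/25 → 25*q**2 + 46*q + 21
  leading term q**2: subtract (33/2)·g_4 from 25*q**2 + 46*q + 21 → 0
  remainder 0.

S(f_2,g_4): lcm = p*q**2. S = -17/50*p*q - 21/25*p + 1/2*q.
  leading term p*q: subtract (17/10)·f_1 from -17/50*p*q - 21/25*p + 1/2*q → -297/50*p + 9*q + 153/50
  leading term p: subtract (9/25)·g_3 from -297/50*p + 9*q + 153/50 → 0
  remainder 0.

S(g_3,g_4): leading monomials are coprime, so the S-polynomial reduces to 0 (Buchberger's first criterion).
Every S-polynomial of the final basis reduces to 0, so we have a Gröbner basis.
Inter-reduce: drop elements whose leading term is divisible by another's, tail-reduce, and make monic.
Reduced Gröbner basis: {p - 50/33*q - 17/33, q**2 + 46/25*q + 21/25}.

Buchberger on the second generating set:
h_1 = -3/5*p*q + 9*p - 15*q - 27/5, LT = p*q.
h_2 = 157/5*p*q + 57*p - 15*q + 53/5, LT = p*q.

S(h_1,h_2): lcm = p*q. S = -2640/157*p + 4000/157*q + 1360/157.
  leading term p: no divisor's leading term divides it; move -2640/157*p to the remainder.
  leading term q: no divisor's leading term divides it; move 4000/157*q to the remainder.
  leading term 1: no divisor's leading term divides it; move 1360/157 to the remainder.
  remainder -2640/157*p + 4000/157*q + 1360/157 ≠ 0; add k_3 = -2640/157*p + 4000/157*q + 1360/157 to the basis.

S(h_1,k_3): lcm = p*q. S = -15*p + 50/33*q**2 + 842/33*q + 9.
  leading term p: subtract (157/176)·k_3 from -15*p + 50/33*q**2 + 842/33*q + 9 → 50/33*q**2 + 92/33*q + 14/11
  leading term q**2: no divisor's leading term divides it; move 50/33*q**2 to the remainder.
  leading term q: no divisor's leading term divides it; move 92/33*q to the remainder.
  leading term 1: no divisor's leading term divides it; move 14/11 to the remainder.
  remainder 50/33*q**2 + 92/33*q + 14/11 ≠ 0; add k_4 = 50/33*q**2 + 92/33*q + 14/11 to the basis.

S(h_2,k_3): lcm = p*q. S = 285/157*p + 50/33*q**2 + 194/5181*q + 53/157.
  leading term p: subtract (-19/176)·k_3 from 285/157*p + 50/33*q**2 + 194/5181*q + 53/157 → 50/33*q**2 + 92/33*q + 14/11
  leading term q**2: subtract (1)·k_4 from 50/33*q**2 + 92/33*q + 14/11 → 0
  remainder 0.

S(h_1,k_4): lcm = p*q**2. S = -421/25*p*q - 21/25*p + 25*q**2 + 9*q.
  leading term p*q: subtract (421/15)·h_1 from -421/25*p*q - 21/25*p + 25*q**2 + 9*q → -6336/25*p + 25*q**2 + 430*q + 3789/25
  leading term p: subtract (1884/125)·k_3 from -6336/25*p + 25*q**2 + 430*q + 3789/25 → 25*q**2 + 46*q + 21
  leading term q**2: subtract (33/2)·k_4 from 25*q**2 + 46*q + 21 → 0
  remainder 0.

S(h_2,k_4): lcm = p*q**2. S = -97/3925*p*q - 21/25*p - 75/157*q**2 + 53/157*q.
  leading term p*q: subtract (97/2355)·h_1 from -97/3925*p*q - 21/25*p - 75/157*q**2 + 53/157*q → -4752/3925*p - 75/157*q**2 + 150/157*q + 873/3925
  leading term p: subtract (9/125)·k_3 from -4752/3925*p - 75/157*q**2 + 150/157*q + 873/3925 → -75/157*q**2 - 138/157*q - 63/157
  leading term q**2: subtract (-99/314)·k_4 from -75/157*q**2 - 138/157*q - 63/157 → 0
  remainder 0.

S(k_3,k_4): leading monomials are coprime, so the S-polynomial reduces to 0 (Buchberger's first criterion).
Every S-polynomial of the final basis reduces to 0, so we have a Gröbner basis.
Inter-reduce: drop elements whose leading term is divisible by another's, tail-reduce, and make monic.
Reduced Gröbner basis: {p - 50/33*q - 17/33, q**2 + 46/25*q + 21/25}.

These coincide, so the ideals are equal.

Yes, the ideals are equal.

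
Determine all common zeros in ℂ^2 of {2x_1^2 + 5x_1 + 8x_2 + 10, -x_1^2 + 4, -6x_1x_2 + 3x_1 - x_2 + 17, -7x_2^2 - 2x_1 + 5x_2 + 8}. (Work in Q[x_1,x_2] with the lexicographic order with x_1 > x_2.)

Compute a lex Gröbner basis by Buchberger's algorithm.
f_1 = 2x_1^2 + 5x_1 + 8x_2 + 10, LT = x_1^2.
f_2 = -x_1^2 + 4, LT = x_1^2.
f_3 = -6x_1x_2 + 3x_1 - x_2 + 17, LT = x_1x_2.
f_4 = -2x_1 - 7x_2^2 + 5x_2 + 8, LT = x_1.

S(f_1,f_2): lcm = x_1^2. S = 5/2x_1 + 4x_2 + 9.
  leading term x_1: subtract (-5/4)·f_4 from 5/2x_1 + 4x_2 + 9 → -35/4x_2^2 + 41/4x_2 + 19
  leading term x_2^2: no divisor's leading term divides it; move -35/4x_2^2 to the remainder.
  leading term x_2: no divisor's leading term divides it; move 41/4x_2 to the remainder.
  leading term 1: no divisor's leading term divides it; move 19 to the remainder.
  remainder -35/4x_2^2 + 41/4x_2 + 19 ≠ 0; add h_5 = -35/4x_2^2 + 41/4x_2 + 19 to the basis.

S(f_1,f_3): lcm = x_1^2x_2. S = 1/2x_1^2 + 7/3x_1x_2 + 17/6x_1 + 4x_2^2 + 5x_2.
  leading term x_1^2: subtract (1/4)·f_1 from 1/2x_1^2 + 7/3x_1x_2 + 17/6x_1 + 4x_2^2 + 5x_2 → 7/3x_1x_2 + 19/12x_1 + 4x_2^2 + 3x_2 - 5/2
  leading term x_1x_2: subtract (-7/18)·f_3 from 7/3x_1x_2 + 19/12x_1 + 4x_2^2 + 3x_2 - 5/2 → 11/4x_1 + 4x_2^2 + 47/18x_2 + 37/9
  leading term x_1: subtract (-11/8)·f_4 from 11/4x_1 + 4x_2^2 + 47/18x_2 + 37/9 → -45/8x_2^2 + 683/72x_2 + 136/9
  leading term x_2^2: subtract (9/14)·h_5 from -45/8x_2^2 + 683/72x_2 + 136/9 → 365/126x_2 + 365/126
  leading term x_2: no divisor's leading term divides it; move 365/126x_2 to the remainder.
  leading term 1: no divisor's leading term divides it; move 365/126 to the remainder.
  remainder 365/126x_2 + 365/126 ≠ 0; add h_6 = 365/126x_2 + 365/126 to the basis.

S(f_1,f_4): lcm = x_1^2. S = -7/2x_1x_2^2 + 5/2x_1x_2 + 13/2x_1 + 4x_2 + 5.
  leading term x_1x_2^2: subtract (7/12x_2)·f_3 from -7/2x_1x_2^2 + 5/2x_1x_2 + 13/2x_1 + 4x_2 + 5 → 3/4x_1x_2 + 13/2x_1 + 7/12x_2^2 - 71/12x_2 + 5
  leading term x_1x_2: subtract (-1/8)·f_3 from 3/4x_1x_2 + 13/2x_1 + 7/12x_2^2 - 71/12x_2 + 5 → 55/8x_1 + 7/12x_2^2 - 145/24x_2 + 57/8
  leading term x_1: subtract (-55/16)·f_4 from 55/8x_1 + 7/12x_2^2 - 145/24x_2 + 57/8 → -1127/48x_2^2 + 535/48x_2 + 277/8
  leading term x_2^2: subtract (161/60)·h_5 from -1127/48x_2^2 + 535/48x_2 + 277/8 → -1963/120x_2 - 1963/120
  leading term x_2: subtract (-41223/7300)·h_6 from -1963/120x_2 - 1963/120 → 0
  remainder 0.

S(f_2,f_3): lcm = x_1^2x_2. S = 1/2x_1^2 - 1/6x_1x_2 + 17/6x_1 - 4x_2.
  leading term x_1^2: subtract (1/4)·f_1 from 1/2x_1^2 - 1/6x_1x_2 + 17/6x_1 - 4x_2 → -1/6x_1x_2 + 19/12x_1 - 6x_2 - 5/2
  leading term x_1x_2: subtract (1/36)·f_3 from -1/6x_1x_2 + 19/12x_1 - 6x_2 - 5/2 → 3/2x_1 - 215/36x_2 - 107/36
  leading term x_1: subtract (-3/4)·f_4 from 3/2x_1 - 215/36x_2 - 107/36 → -21/4x_2^2 - 20/9x_2 + 109/36
  leading term x_2^2: subtract (3/5)·h_5 from -21/4x_2^2 - 20/9x_2 + 109/36 → -1507/180x_2 - 1507/180
  leading term x_2: subtract (-10549/3650)·h_6 from -1507/180x_2 - 1507/180 → 0
  remainder 0.

S(f_2,f_4): lcm = x_1^2. S = -7/2x_1x_2^2 + 5/2x_1x_2 + 4x_1 - 4.
  leading term x_1x_2^2: subtract (7/12x_2)·f_3 from -7/2x_1x_2^2 + 5/2x_1x_2 + 4x_1 - 4 → 3/4x_1x_2 + 4x_1 + 7/12x_2^2 - 119/12x_2 - 4
  leading term x_1x_2: subtract (-1/8)·f_3 from 3/4x_1x_2 + 4x_1 + 7/12x_2^2 - 119/12x_2 - 4 → 35/8x_1 + 7/12x_2^2 - 241/24x_2 - 15/8
  leading term x_1: subtract (-35/16)·f_4 from 35/8x_1 + 7/12x_2^2 - 241/24x_2 - 15/8 → -707/48x_2^2 + 43/48x_2 + 125/8
  leading term x_2^2: subtract (101/60)·h_5 from -707/48x_2^2 + 43/48x_2 + 125/8 → -1963/120x_2 - 1963/120
  leading term x_2: subtract (-41223/7300)·h_6 from -1963/120x_2 - 1963/120 → 0
  remainder 0.

S(f_3,f_4): lcm = x_1x_2. S = -1/2x_1 - 7/2x_2^3 + 5/2x_2^2 + 25/6x_2 - 17/6.
  leading term x_1: subtract (1/4)·f_4 from -1/2x_1 - 7/2x_2^3 + 5/2x_2^2 + 25/6x_2 - 17/6 → -7/2x_2^3 + 17/4x_2^2 + 35/12x_2 - 29/6
  leading term x_2^3: subtract (2/5x_2)·h_5 from -7/2x_2^3 + 17/4x_2^2 + 35/12x_2 - 29/6 → 3/20x_2^2 - 281/60x_2 - 29/6
  leading term x_2^2: subtract (-3/175)·h_5 from 3/20x_2^2 - 281/60x_2 - 29/6 → -4733/1050x_2 - 4733/1050
  leading term x_2: subtract (-14199/9125)·h_6 from -4733/1050x_2 - 4733/1050 → 0
  remainder 0.

S(f_1,h_5): leading monomials are coprime, so the S-polynomial reduces to 0 (Buchberger's first criterion).
S(f_2,h_5): leading monomials are coprime, so the S-polynomial reduces to 0 (Buchberger's first criterion).
S(f_3,h_5): lcm = x_1x_2^2. S = 47/70x_1x_2 + 76/35x_1 + 1/6x_2^2 - 17/6x_2.
  leading term x_1x_2: subtract (-47/420)·f_3 from 47/70x_1x_2 + 76/35x_1 + 1/6x_2^2 - 17/6x_2 → 351/140x_1 + 1/6x_2^2 - 1237/420x_2 + 799/420
  leading term x_1: subtract (-351/280)·f_4 from 351/140x_1 + 1/6x_2^2 - 1237/420x_2 + 799/420 → -1033/120x_2^2 + 2791/840x_2 + 5011/420
  leading term x_2^2: subtract (1033/1050)·h_5 from -1033/120x_2^2 + 2791/840x_2 + 5011/420 → -4733/700x_2 - 4733/700
  leading term x_2: subtract (-42597/18250)·h_6 from -4733/700x_2 - 4733/700 → 0
  remainder 0.

S(f_4,h_5): leading monomials are coprime, so the S-polynomial reduces to 0 (Buchberger's first criterion).
S(f_1,h_6): leading monomials are coprime, so the S-polynomial reduces to 0 (Buchberger's first criterion).
S(f_2,h_6): leading monomials are coprime, so the S-polynomial reduces to 0 (Buchberger's first criterion).
S(f_3,h_6): lcm = x_1x_2. S = -3/2x_1 + 1/6x_2 - 17/6.
  leading term x_1: subtract (3/4)·f_4 from -3/2x_1 + 1/6x_2 - 17/6 → 21/4x_2^2 - 43/12x_2 - 53/6
  leading term x_2^2: subtract (-3/5)·h_5 from 21/4x_2^2 - 43/12x_2 - 53/6 → 77/30x_2 + 77/30
  leading term x_2: subtract (1617/1825)·h_6 from 77/30x_2 + 77/30 → 0
  remainder 0.

S(f_4,h_6): leading monomials are coprime, so the S-polynomial reduces to 0 (Buchberger's first criterion).
S(h_5,h_6): lcm = x_2^2. S = -76/35x_2 - 76/35.
  leading term x_2: subtract (-1368/1825)·h_6 from -76/35x_2 - 76/35 → 0
  remainder 0.

Every S-polynomial of the final basis reduces to 0, so we have a Gröbner basis.
Inter-reduce: drop elements whose leading term is divisible by another's, tail-reduce, and make monic.
Reduced Gröbner basis: {x_1 + 2, x_2 + 1}.

A lex Gröbner basis eliminates variables successively. Here x_2 + 1 depends only on x_2, with roots {-1}; lifting each root through the earlier basis elements recovers the full solutions.
  x_2 = -1: the earlier basis element becomes x_1 + 2 = 0, giving x_1 = -2 — point (-2, -1).
Check: every point annihilates each of the original generators.

{(-2, -1)}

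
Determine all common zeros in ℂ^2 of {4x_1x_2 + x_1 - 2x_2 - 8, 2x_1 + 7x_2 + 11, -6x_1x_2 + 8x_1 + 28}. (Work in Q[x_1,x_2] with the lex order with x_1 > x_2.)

{(-2, -1)}

Compute a lex Gröbner basis by Buchberger's algorithm.
f_1 = 4x_1x_2 + x_1 - 2x_2 - 8, LT = x_1x_2.
f_2 = 2x_1 + 7x_2 + 11, LT = x_1.
f_3 = -6x_1x_2 + 8x_1 + 28, LT = x_1x_2.

S(f_1,f_2): lcm = x_1x_2. S = 1/4x_1 - 7/2x_2^2 - 6x_2 - 2.
  leading term x_1: subtract (1/8)·f_2 from 1/4x_1 - 7/2x_2^2 - 6x_2 - 2 → -7/2x_2^2 - 55/8x_2 - 27/8
  leading term x_2^2: no divisor's leading term divides it; move -7/2x_2^2 to the remainder.
  leading term x_2: no divisor's leading term divides it; move -55/8x_2 to the remainder.
  leading term 1: no divisor's leading term divides it; move -27/8 to the remainder.
  remainder -7/2x_2^2 - 55/8x_2 - 27/8 ≠ 0; add h_4 = -7/2x_2^2 - 55/8x_2 - 27/8 to the basis.

S(f_1,f_3): lcm = x_1x_2. S = 19/12x_1 - 1/2x_2 + 8/3.
  leading term x_1: subtract (19/24)·f_2 from 19/12x_1 - 1/2x_2 + 8/3 → -145/24x_2 - 145/24
  leading term x_2: no divisor's leading term divides it; move -145/24x_2 to the remainder.
  leading term 1: no divisor's leading term divides it; move -145/24 to the remainder.
  remainder -145/24x_2 - 145/24 ≠ 0; add h_5 = -145/24x_2 - 145/24 to the basis.

The other S-polynomials (S(f_2,f_3), S(f_1,h_4), S(f_2,h_4), S(f_3,h_4), S(f_1,h_5), S(f_2,h_5), S(f_3,h_5), S(h_4,h_5)) all reduce to 0 modulo the current basis, so we have a Gröbner basis.
Inter-reduce: drop elements whose leading term is divisible by another's, tail-reduce, and make monic.
Reduced Gröbner basis: {x_1 + 2, x_2 + 1}.

A lex Gröbner basis eliminates variables successively. Here x_2 + 1 depends only on x_2, with roots {-1}; lifting each root through the earlier basis elements recovers the full solutions.
  x_2 = -1: the earlier basis element becomes x_1 + 2 = 0, giving x_1 = -2 — point (-2, -1).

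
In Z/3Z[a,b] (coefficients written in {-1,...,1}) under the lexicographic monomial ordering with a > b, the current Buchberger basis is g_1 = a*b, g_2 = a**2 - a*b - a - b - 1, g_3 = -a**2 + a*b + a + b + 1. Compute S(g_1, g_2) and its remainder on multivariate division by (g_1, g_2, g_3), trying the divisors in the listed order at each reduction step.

lcm(LM(g_1), LM(g_2)) = a**2*b.
S = (lcm/LT(g_1))·g_1 − (lcm/LT(g_2))·g_2 = a*b**2 + a*b + b**2 + b.
Reduce S modulo (g_1, g_2, g_3) in that order:
  leading term a*b**2: subtract (b)·g_1 from a*b**2 + a*b + b**2 + b → a*b + b**2 + b
  leading term a*b: subtract (1)·g_1 from a*b + b**2 + b → b**2 + b
  leading term b**2: no divisor's leading term divides it; move b**2 to the remainder.
  leading term b: no divisor's leading term divides it; move b to the remainder.
The remainder b**2 + b is nonzero, so it would be added as the next basis element.

S(g_1, g_2) = a*b**2 + a*b + b**2 + b; remainder on division = b**2 + b.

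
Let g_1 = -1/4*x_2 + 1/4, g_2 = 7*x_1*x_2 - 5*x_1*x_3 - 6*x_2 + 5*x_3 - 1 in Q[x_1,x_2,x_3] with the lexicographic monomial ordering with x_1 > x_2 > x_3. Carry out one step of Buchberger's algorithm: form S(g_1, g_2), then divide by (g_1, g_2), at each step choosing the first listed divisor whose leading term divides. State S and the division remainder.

S(g_1, g_2) = 5/7*x_1*x_3 - x_1 + 6/7*x_2 - 5/7*x_3 + 1/7; remainder on division = 5/7*x_1*x_3 - x_1 - 5/7*x_3 + 1.

lcm(LM(g_1), LM(g_2)) = x_1*x_2.
S = (lcm/LT(g_1))·g_1 − (lcm/LT(g_2))·g_2 = 5/7*x_1*x_3 - x_1 + 6/7*x_2 - 5/7*x_3 + 1/7.
Reduce S modulo (g_1, g_2) in that order:
  leading term x_1*x_3: no divisor's leading term divides it; move 5/7*x_1*x_3 to the remainder.
  leading term x_1: no divisor's leading term divides it; move -x_1 to the remainder.
  leading term x_2: subtract (-24/7)·g_1 from 6/7*x_2 - 5/7*x_3 + 1/7 → -5/7*x_3 + 1
  leading term x_3: no divisor's leading term divides it; move -5/7*x_3 to the remainder.
  leading term 1: no divisor's leading term divides it; move 1 to the remainder.
The remainder 5/7*x_1*x_3 - x_1 - 5/7*x_3 + 1 is nonzero, so it would be added as the next basis element.
This is the inner loop of Buchberger's algorithm — each nonzero remainder becomes a new basis element.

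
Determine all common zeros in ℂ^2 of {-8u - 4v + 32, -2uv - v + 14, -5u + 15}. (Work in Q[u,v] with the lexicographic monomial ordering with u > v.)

{(3, 2)}

Compute a lex Gröbner basis by Buchberger's algorithm.
f_1 = -8u - 4v + 32, LT = u.
f_2 = -2uv - v + 14, LT = uv.
f_3 = -5u + 15, LT = u.

S(f_1,f_2): lcm = uv. S = 1/2v^2 - 9/2v + 7.
  leading term v^2: no divisor's leading term divides it; move 1/2v^2 to the remainder.
  leading term v: no divisor's leading term divides it; move -9/2v to the remainder.
  leading term 1: no divisor's leading term divides it; move 7 to the remainder.
  remainder 1/2v^2 - 9/2v + 7 ≠ 0; add h_4 = 1/2v^2 - 9/2v + 7 to the basis.

S(f_1,f_3): lcm = u. S = 1/2v - 1.
  leading term v: no divisor's leading term divides it; move 1/2v to the remainder.
  leading term 1: no divisor's leading term divides it; move -1 to the remainder.
  remainder 1/2v - 1 ≠ 0; add h_5 = 1/2v - 1 to the basis.

The other S-polynomials (S(f_2,f_3), S(f_1,h_4), S(f_2,h_4), S(f_3,h_4), S(f_1,h_5), S(f_2,h_5), S(f_3,h_5), S(h_4,h_5)) all reduce to 0 modulo the current basis, so we have a Gröbner basis.
Inter-reduce: drop elements whose leading term is divisible by another's, tail-reduce, and make monic.
Reduced Gröbner basis: {u - 3, v - 2}.

Elimination: the polynomial v - 2 lies in the elimination ideal for v, so v ∈ {2}. For each such v, the remaining basis elements (now univariate) give the rest of the solution.
  v = 2: the earlier basis element becomes u - 3 = 0, giving u = 3 — point (3, 2).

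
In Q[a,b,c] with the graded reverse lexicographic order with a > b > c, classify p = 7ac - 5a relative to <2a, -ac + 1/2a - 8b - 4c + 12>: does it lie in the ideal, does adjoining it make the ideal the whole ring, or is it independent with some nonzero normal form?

7ac - 5a lies in I (it reduces to 0).

First compute the reduced Gröbner basis of I by Buchberger's algorithm.
f_1 = 2a, LT = a.
f_2 = -ac + 1/2a - 8b - 4c + 12, LT = ac.

S(f_1,f_2): lcm = ac. S = 1/2a - 8b - 4c + 12.
  leading term a: subtract (1/4)·f_1 from 1/2a - 8b - 4c + 12 → -8b - 4c + 12
  leading term b: no divisor's leading term divides it; move -8b to the remainder.
  leading term c: no divisor's leading term divides it; move -4c to the remainder.
  leading term 1: no divisor's leading term divides it; move 12 to the remainder.
  remainder -8b - 4c + 12 ≠ 0; add h_3 = -8b - 4c + 12 to the basis.

The other S-polynomials (S(f_1,h_3), S(f_2,h_3)) all reduce to 0 modulo the current basis, so we have a Gröbner basis.
Inter-reduce: drop elements whose leading term is divisible by another's, tail-reduce, and make monic.
Reduced Gröbner basis: {a, b + 1/2c - 3/2}.
Label its elements g_1 = a, g_2 = b + 1/2c - 3/2.

Reduce p = 7ac - 5a modulo G:
  leading term ac: subtract (7c)·g_1 from 7ac - 5a → -5a
  leading term a: subtract (-5)·g_1 from -5a → 0
  normal form = 0.
Since the normal form is 0, p ∈ I.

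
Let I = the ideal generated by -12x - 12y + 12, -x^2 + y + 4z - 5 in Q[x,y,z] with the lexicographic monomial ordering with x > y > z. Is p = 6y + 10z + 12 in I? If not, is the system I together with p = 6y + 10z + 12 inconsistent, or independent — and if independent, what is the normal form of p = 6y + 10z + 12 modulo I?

First compute the reduced Gröbner basis of I by Buchberger's algorithm.
f_1 = -12x - 12y + 12, LT = x.
f_2 = -x^2 + y + 4z - 5, LT = x^2.

S(f_1,f_2): lcm = x^2. S = xy - x + y + 4z - 5.
  leading term xy: subtract (-1/12y)·f_1 from xy - x + y + 4z - 5 → -x - y^2 + 2y + 4z - 5
  leading term x: subtract (1/12)·f_1 from -x - y^2 + 2y + 4z - 5 → -y^2 + 3y + 4z - 6
  leading term y^2: no divisor's leading term divides it; move -y^2 to the remainder.
  leading term y: no divisor's leading term divides it; move 3y to the remainder.
  leading term z: no divisor's leading term divides it; move 4z to the remainder.
  leading term 1: no divisor's leading term divides it; move -6 to the remainder.
  remainder -y^2 + 3y + 4z - 6 ≠ 0; add h_3 = -y^2 + 3y + 4z - 6 to the basis.

The other S-polynomials (S(f_1,h_3), S(f_2,h_3)) all reduce to 0 modulo the current basis, so we have a Gröbner basis.
Inter-reduce: drop elements whose leading term is divisible by another's, tail-reduce, and make monic.
Reduced Gröbner basis: {x + y - 1, y^2 - 3y - 4z + 6}.
Label its elements g_1 = x + y - 1, g_2 = y^2 - 3y - 4z + 6.

Reduce p = 6y + 10z + 12 modulo G:
  leading term y: no divisor's leading term divides it; move 6y to the remainder.
  leading term z: no divisor's leading term divides it; move 10z to the remainder.
  leading term 1: no divisor's leading term divides it; move 12 to the remainder.
  normal form = 6y + 10z + 12.
The normal form is nonzero, so p ∉ I. Since p minus its normal form lies in I, I + (p) = I + (r) where r = 6y + 10z + 12; decide whether this ideal is the whole ring.
Run Buchberger on G together with r (pairs among the g_i already reduce to 0 since G is a Gröbner basis):
g_1 = x + y - 1, LT = x.
g_2 = y^2 - 3y - 4z + 6, LT = y^2.
r = 6y + 10z + 12, LT = y.

S(g_2,r): lcm = y^2. S = -5/3yz - 5y - 4z + 6.
  leading term yz: subtract (-5/18z)·r from -5/3yz - 5y - 4z + 6 → -5y + 25/9z^2 - 2/3z + 6
  leading term y: subtract (-5/6)·r from -5y + 25/9z^2 - 2/3z + 6 → 25/9z^2 + 23/3z + 16
  leading term z^2: no divisor's leading term divides it; move 25/9z^2 to the remainder.
  leading term z: no divisor's leading term divides it; move 23/3z to the remainder.
  leading term 1: no divisor's leading term divides it; move 16 to the remainder.
  remainder 25/9z^2 + 23/3z + 16 ≠ 0; add m_4 = 25/9z^2 + 23/3z + 16 to the basis.

The other S-polynomials (S(g_1,g_2), S(g_1,r), S(g_1,m_4), S(g_2,m_4), S(r,m_4)) all reduce to 0 modulo the current basis, so we have a Gröbner basis.
Inter-reduce: drop elements whose leading term is divisible by another's, tail-reduce, and make monic.
Reduced Gröbner basis: {x - 5/3z - 3, y + 5/3z + 2, z^2 + 69/25z + 144/25}.
The reduced Gröbner basis of I + (p) is {x - 5/3z - 3, y + 5/3z + 2, z^2 + 69/25z + 144/25} ≠ {1}, a proper ideal, so the enlarged system stays consistent: p is independent of I, with normal form 6y + 10z + 12.

Ideal membership is decidable via reduction modulo a Gröbner basis.

6y + 10z + 12 is independent of I; its normal form modulo I is 6y + 10z + 12.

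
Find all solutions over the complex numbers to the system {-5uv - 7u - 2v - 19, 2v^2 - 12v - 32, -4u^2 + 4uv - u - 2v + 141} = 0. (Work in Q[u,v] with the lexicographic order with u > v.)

Compute a lex Gröbner basis by Buchberger's algorithm.
f_1 = -5uv - 7u - 2v - 19, LT = uv.
f_2 = 2v^2 - 12v - 32, LT = v^2.
f_3 = -4u^2 + 4uv - u - 2v + 141, LT = u^2.

S(f_1,f_2): lcm = uv^2. S = 37/5uv + 16u + 2/5v^2 + 19/5v.
  leading term uv: subtract (-37/25)·f_1 from 37/5uv + 16u + 2/5v^2 + 19/5v → 141/25u + 2/5v^2 + 21/25v - 703/25
  leading term u: no divisor's leading term divides it; move 141/25u to the remainder.
  leading term v^2: subtract (1/5)·f_2 from 2/5v^2 + 21/25v - 703/25 → 81/25v - 543/25
  leading term v: no divisor's leading term divides it; move 81/25v to the remainder.
  leading term 1: no divisor's leading term divides it; move -543/25 to the remainder.
  remainder 141/25u + 81/25v - 543/25 ≠ 0; add h_4 = 141/25u + 81/25v - 543/25 to the basis.

S(f_1,f_3): lcm = u^2v. S = 7/5u^2 + uv^2 + 3/20uv + 19/5u - 1/2v^2 + 141/4v.
  leading term u^2: subtract (-7/20)·f_3 from 7/5u^2 + uv^2 + 3/20uv + 19/5u - 1/2v^2 + 141/4v → uv^2 + 31/20uv + 69/20u - 1/2v^2 + 691/20v + 987/20
  leading term uv^2: subtract (-1/5v)·f_1 from uv^2 + 31/20uv + 69/20u - 1/2v^2 + 691/20v + 987/20 → 3/20uv + 69/20u - 9/10v^2 + 123/4v + 987/20
  leading term uv: subtract (-3/100)·f_1 from 3/20uv + 69/20u - 9/10v^2 + 123/4v + 987/20 → 81/25u - 9/10v^2 + 3069/100v + 2439/50
  leading term u: subtract (27/47)·h_4 from 81/25u - 9/10v^2 + 3069/100v + 2439/50 → -9/10v^2 + 27099/940v + 28791/470
  leading term v^2: subtract (-9/20)·f_2 from -9/10v^2 + 27099/940v + 28791/470 → 22023/940v + 22023/470
  leading term v: no divisor's leading term divides it; move 22023/940v to the remainder.
  leading term 1: no divisor's leading term divides it; move 22023/470 to the remainder.
  remainder 22023/940v + 22023/470 ≠ 0; add h_5 = 22023/940v + 22023/470 to the basis.

The other S-polynomials (S(f_2,f_3), S(f_1,h_4), S(f_2,h_4), S(f_3,h_4), S(f_1,h_5), S(f_2,h_5), S(f_3,h_5), S(h_4,h_5)) all reduce to 0 modulo the current basis, so we have a Gröbner basis.
Inter-reduce: drop elements whose leading term is divisible by another's, tail-reduce, and make monic.
Reduced Gröbner basis: {u - 5, v + 2}.

Elimination: the polynomial v + 2 lies in the elimination ideal for v, so v ∈ {-2}. For each such v, the remaining basis elements (now univariate) give the rest of the solution.
  v = -2: the earlier basis element becomes u - 5 = 0, giving u = 5 — point (5, -2).
Each listed point satisfies every original equation (direct substitution).
This is the nonlinear analogue of row-reducing a linear system.

{(5, -2)}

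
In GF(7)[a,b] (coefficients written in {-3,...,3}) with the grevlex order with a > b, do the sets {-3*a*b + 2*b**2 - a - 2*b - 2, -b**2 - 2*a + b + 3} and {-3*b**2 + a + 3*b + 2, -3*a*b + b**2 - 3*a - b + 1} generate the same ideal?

Yes, the ideals are equal.

For a fixed monomial order, each ideal has a unique reduced Gröbner basis; comparing bases decides equality.
Buchberger on the first generating set:
f_1 = -3*a*b + 2*b**2 - a - 2*b - 2, LT = a*b.
f_2 = -b**2 - 2*a + b + 3, LT = b**2.

S(f_1,f_2): lcm = a*b**2. S = -3*b**3 - 2*a**2 - a*b + 3*b**2 + 3*a + 3*b.
  leading term b**3: subtract (3*b)·f_2 from -3*b**3 - 2*a**2 - a*b + 3*b**2 + 3*a + 3*b → -2*a**2 - 2*a*b + 3*a + b
  leading term a**2: no divisor's leading term divides it; move -2*a**2 to the remainder.
  leading term a*b: subtract (3)·f_1 from -2*a*b + 3*a + b → b**2 - a - 1
  leading term b**2: subtract (-1)·f_2 from b**2 - a - 1 → -3*a + b + 2
  leading term a: no divisor's leading term divides it; move -3*a to the remainder.
  leading term b: no divisor's leading term divides it; move b to the remainder.
  leading term 1: no divisor's leading term divides it; move 2 to the remainder.
  remainder -2*a**2 - 3*a + b + 2 ≠ 0; add g_3 = -2*a**2 - 3*a + b + 2 to the basis.

The other S-polynomials (S(f_1,g_3), S(f_2,g_3)) all reduce to 0 modulo the current basis, so we have a Gröbner basis.
Inter-reduce: drop elements whose leading term is divisible by another's, tail-reduce, and make monic.
Reduced Gröbner basis: {a**2 - 2*a + 3*b - 1, a*b - 3*a + 1, b**2 + 2*a - b - 3}.

Buchberger on the second generating set:
h_1 = -3*b**2 + a + 3*b + 2, LT = b**2.
h_2 = -3*a*b + b**2 - 3*a - b + 1, LT = a*b.

S(h_1,h_2): lcm = a*b**2. S = -2*b**3 + 2*a**2 - 2*a*b + 2*b**2 - 3*a - 2*b.
  leading term b**3: subtract (3*b)·h_1 from -2*b**3 + 2*a**2 - 2*a*b + 2*b**2 - 3*a - 2*b → 2*a**2 + 2*a*b - 3*a - b
  leading term a**2: no divisor's leading term divides it; move 2*a**2 to the remainder.
  leading term a*b: subtract (-3)·h_2 from 2*a*b - 3*a - b → 3*b**2 + 2*a + 3*b + 3
  leading term b**2: subtract (-1)·h_1 from 3*b**2 + 2*a + 3*b + 3 → 3*a - b - 2
  leading term a: no divisor's leading term divides it; move 3*a to the remainder.
  leading term b: no divisor's leading term divides it; move -b to the remainder.
  leading term 1: no divisor's leading term divides it; move -2 to the remainder.
  remainder 2*a**2 + 3*a - b - 2 ≠ 0; add k_3 = 2*a**2 + 3*a - b - 2 to the basis.

The other S-polynomials (S(h_1,k_3), S(h_2,k_3)) all reduce to 0 modulo the current basis, so we have a Gröbner basis.
Inter-reduce: drop elements whose leading term is divisible by another's, tail-reduce, and make monic.
Reduced Gröbner basis: {a**2 - 2*a + 3*b - 1, a*b - 3*a + 1, b**2 + 2*a - b - 3}.

The two bases agree; hence the ideals are identical.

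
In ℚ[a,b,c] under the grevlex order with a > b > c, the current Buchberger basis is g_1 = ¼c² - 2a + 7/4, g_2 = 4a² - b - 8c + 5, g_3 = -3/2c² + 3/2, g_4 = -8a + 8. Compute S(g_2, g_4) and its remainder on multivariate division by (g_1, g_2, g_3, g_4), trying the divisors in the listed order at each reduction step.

S(g_2, g_4) = a - ¼b - 2c + 5/4; remainder on division = -¼b - 2c + 9/4.

lcm(LM(g_2), LM(g_4)) = a².
S = (lcm/LT(g_2))·g_2 − (lcm/LT(g_4))·g_4 = a - ¼b - 2c + 5/4.
Reduce S modulo (g_1, g_2, g_3, g_4) in that order:
  leading term a: subtract (-⅛)·g_4 from a - ¼b - 2c + 5/4 → -¼b - 2c + 9/4
  leading term b: no divisor's leading term divides it; move -¼b to the remainder.
  leading term c: no divisor's leading term divides it; move -2c to the remainder.
  leading term 1: no divisor's leading term divides it; move 9/4 to the remainder.
The remainder -¼b - 2c + 9/4 is nonzero, so it would be added as the next basis element.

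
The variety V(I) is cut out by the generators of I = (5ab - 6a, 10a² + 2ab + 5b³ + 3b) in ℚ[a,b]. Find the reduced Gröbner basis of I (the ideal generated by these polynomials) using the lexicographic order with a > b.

G = {a² + 6/25a + ½b³ + 3/10b, ab - 6/5a, b⁴ - 6/5b³ + ⅗b² - 18/25b}

f_1 = 5ab - 6a, LT = ab.
f_2 = 10a² + 2ab + 5b³ + 3b, LT = a².

S(f_1,f_2): lcm = a²b. S = -6/5a² - ⅕ab² - ½b⁴ - 3/10b².
  leading term a²: subtract (-3/25)·f_2 from -6/5a² - ⅕ab² - ½b⁴ - 3/10b² → -⅕ab² + 6/25ab - ½b⁴ + ⅗b³ - 3/10b² + 9/25b
  leading term ab²: subtract (-1/25b)·f_1 from -⅕ab² + 6/25ab - ½b⁴ + ⅗b³ - 3/10b² + 9/25b → -½b⁴ + ⅗b³ - 3/10b² + 9/25b
  leading term b⁴: no divisor's leading term divides it; move -½b⁴ to the remainder.
  leading term b³: no divisor's leading term divides it; move ⅗b³ to the remainder.
  leading term b²: no divisor's leading term divides it; move -3/10b² to the remainder.
  leading term b: no divisor's leading term divides it; move 9/25b to the remainder.
  remainder -½b⁴ + ⅗b³ - 3/10b² + 9/25b ≠ 0; add g_3 = -½b⁴ + ⅗b³ - 3/10b² + 9/25b to the basis.

S(f_1,g_3): lcm = ab⁴. S = -⅗ab² + 18/25ab.
  leading term ab²: subtract (-3/25b)·f_1 from -⅗ab² + 18/25ab → 0
  remainder 0.

S(f_2,g_3): leading monomials are coprime, so the S-polynomial reduces to 0 (Buchberger's first criterion).
Every S-polynomial of the final basis reduces to 0, so we have a Gröbner basis.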